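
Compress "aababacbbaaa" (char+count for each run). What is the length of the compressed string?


Input: aababacbbaaa
Runs:
  'a' x 2 => "a2"
  'b' x 1 => "b1"
  'a' x 1 => "a1"
  'b' x 1 => "b1"
  'a' x 1 => "a1"
  'c' x 1 => "c1"
  'b' x 2 => "b2"
  'a' x 3 => "a3"
Compressed: "a2b1a1b1a1c1b2a3"
Compressed length: 16

16


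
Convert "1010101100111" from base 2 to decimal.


Input: "1010101100111" in base 2
Positional expansion:
  Digit '1' (value 1) x 2^12 = 4096
  Digit '0' (value 0) x 2^11 = 0
  Digit '1' (value 1) x 2^10 = 1024
  Digit '0' (value 0) x 2^9 = 0
  Digit '1' (value 1) x 2^8 = 256
  Digit '0' (value 0) x 2^7 = 0
  Digit '1' (value 1) x 2^6 = 64
  Digit '1' (value 1) x 2^5 = 32
  Digit '0' (value 0) x 2^4 = 0
  Digit '0' (value 0) x 2^3 = 0
  Digit '1' (value 1) x 2^2 = 4
  Digit '1' (value 1) x 2^1 = 2
  Digit '1' (value 1) x 2^0 = 1
Sum = 5479

5479


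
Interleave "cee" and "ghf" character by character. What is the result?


Interleaving "cee" and "ghf":
  Position 0: 'c' from first, 'g' from second => "cg"
  Position 1: 'e' from first, 'h' from second => "eh"
  Position 2: 'e' from first, 'f' from second => "ef"
Result: cgehef

cgehef


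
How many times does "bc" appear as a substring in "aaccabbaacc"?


Searching for "bc" in "aaccabbaacc"
Scanning each position:
  Position 0: "aa" => no
  Position 1: "ac" => no
  Position 2: "cc" => no
  Position 3: "ca" => no
  Position 4: "ab" => no
  Position 5: "bb" => no
  Position 6: "ba" => no
  Position 7: "aa" => no
  Position 8: "ac" => no
  Position 9: "cc" => no
Total occurrences: 0

0


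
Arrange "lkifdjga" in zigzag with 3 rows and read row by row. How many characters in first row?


Zigzag "lkifdjga" into 3 rows:
Placing characters:
  'l' => row 0
  'k' => row 1
  'i' => row 2
  'f' => row 1
  'd' => row 0
  'j' => row 1
  'g' => row 2
  'a' => row 1
Rows:
  Row 0: "ld"
  Row 1: "kfja"
  Row 2: "ig"
First row length: 2

2


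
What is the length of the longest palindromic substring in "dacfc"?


Input: "dacfc"
Checking substrings for palindromes:
  [2:5] "cfc" (len 3) => palindrome
Longest palindromic substring: "cfc" with length 3

3


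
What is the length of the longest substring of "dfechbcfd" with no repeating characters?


Input: "dfechbcfd"
Sliding window (track last position of each char):
  Position 0 ('d'): window [0,0] length 1 -- new best
  Position 1 ('f'): window [0,1] length 2 -- new best
  Position 2 ('e'): window [0,2] length 3 -- new best
  Position 3 ('c'): window [0,3] length 4 -- new best
  Position 4 ('h'): window [0,4] length 5 -- new best
  Position 5 ('b'): window [0,5] length 6 -- new best
  Position 6 ('c'): repeat (last at 3), move window start to 4
  Position 6 ('c'): window [4,6] length 3
  Position 7 ('f'): window [4,7] length 4
  Position 8 ('d'): window [4,8] length 5
Longest substring with no repeats: "dfechb" with length 6

6


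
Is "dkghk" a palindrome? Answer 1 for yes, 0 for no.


Input: dkghk
Reversed: khgkd
  Compare pos 0 ('d') with pos 4 ('k'): MISMATCH
  Compare pos 1 ('k') with pos 3 ('h'): MISMATCH
Result: not a palindrome

0


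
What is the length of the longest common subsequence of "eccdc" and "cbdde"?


LCS of "eccdc" and "cbdde"
DP table:
           c    b    d    d    e
      0    0    0    0    0    0
  e   0    0    0    0    0    1
  c   0    1    1    1    1    1
  c   0    1    1    1    1    1
  d   0    1    1    2    2    2
  c   0    1    1    2    2    2
LCS length = dp[5][5] = 2

2


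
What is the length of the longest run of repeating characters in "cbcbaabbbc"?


Input: "cbcbaabbbc"
Scanning for longest run:
  Position 1 ('b'): new char, reset run to 1
  Position 2 ('c'): new char, reset run to 1
  Position 3 ('b'): new char, reset run to 1
  Position 4 ('a'): new char, reset run to 1
  Position 5 ('a'): continues run of 'a', length=2
  Position 6 ('b'): new char, reset run to 1
  Position 7 ('b'): continues run of 'b', length=2
  Position 8 ('b'): continues run of 'b', length=3
  Position 9 ('c'): new char, reset run to 1
Longest run: 'b' with length 3

3


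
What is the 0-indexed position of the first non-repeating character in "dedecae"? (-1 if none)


Input: dedecae
Character frequencies:
  'a': 1
  'c': 1
  'd': 2
  'e': 3
Scanning left to right for freq == 1:
  Position 0 ('d'): freq=2, skip
  Position 1 ('e'): freq=3, skip
  Position 2 ('d'): freq=2, skip
  Position 3 ('e'): freq=3, skip
  Position 4 ('c'): unique! => answer = 4

4


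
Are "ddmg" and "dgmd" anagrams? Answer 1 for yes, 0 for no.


Strings: "ddmg", "dgmd"
Sorted first:  ddgm
Sorted second: ddgm
Sorted forms match => anagrams

1


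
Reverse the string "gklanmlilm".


Input: gklanmlilm
Reading characters right to left:
  Position 9: 'm'
  Position 8: 'l'
  Position 7: 'i'
  Position 6: 'l'
  Position 5: 'm'
  Position 4: 'n'
  Position 3: 'a'
  Position 2: 'l'
  Position 1: 'k'
  Position 0: 'g'
Reversed: mlilmnalkg

mlilmnalkg


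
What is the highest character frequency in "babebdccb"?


Input: babebdccb
Character counts:
  'a': 1
  'b': 4
  'c': 2
  'd': 1
  'e': 1
Maximum frequency: 4

4


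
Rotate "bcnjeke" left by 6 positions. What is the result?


Input: "bcnjeke", rotate left by 6
First 6 characters: "bcnjek"
Remaining characters: "e"
Concatenate remaining + first: "e" + "bcnjek" = "ebcnjek"

ebcnjek


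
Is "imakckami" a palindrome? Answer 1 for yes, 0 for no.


Input: imakckami
Reversed: imakckami
  Compare pos 0 ('i') with pos 8 ('i'): match
  Compare pos 1 ('m') with pos 7 ('m'): match
  Compare pos 2 ('a') with pos 6 ('a'): match
  Compare pos 3 ('k') with pos 5 ('k'): match
Result: palindrome

1


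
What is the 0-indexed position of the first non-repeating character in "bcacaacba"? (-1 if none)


Input: bcacaacba
Character frequencies:
  'a': 4
  'b': 2
  'c': 3
Scanning left to right for freq == 1:
  Position 0 ('b'): freq=2, skip
  Position 1 ('c'): freq=3, skip
  Position 2 ('a'): freq=4, skip
  Position 3 ('c'): freq=3, skip
  Position 4 ('a'): freq=4, skip
  Position 5 ('a'): freq=4, skip
  Position 6 ('c'): freq=3, skip
  Position 7 ('b'): freq=2, skip
  Position 8 ('a'): freq=4, skip
  No unique character found => answer = -1

-1


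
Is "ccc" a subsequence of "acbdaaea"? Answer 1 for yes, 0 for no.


Check if "ccc" is a subsequence of "acbdaaea"
Greedy scan:
  Position 0 ('a'): no match needed
  Position 1 ('c'): matches sub[0] = 'c'
  Position 2 ('b'): no match needed
  Position 3 ('d'): no match needed
  Position 4 ('a'): no match needed
  Position 5 ('a'): no match needed
  Position 6 ('e'): no match needed
  Position 7 ('a'): no match needed
Only matched 1/3 characters => not a subsequence

0


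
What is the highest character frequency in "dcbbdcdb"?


Input: dcbbdcdb
Character counts:
  'b': 3
  'c': 2
  'd': 3
Maximum frequency: 3

3


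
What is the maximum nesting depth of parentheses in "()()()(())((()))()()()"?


Input: "()()()(())((()))()()()"
Tracking depth:
  Position 0 '(': depth becomes 1
  Position 1 ')': depth becomes 0
  Position 2 '(': depth becomes 1
  Position 3 ')': depth becomes 0
  Position 4 '(': depth becomes 1
  Position 5 ')': depth becomes 0
  Position 6 '(': depth becomes 1
  Position 7 '(': depth becomes 2
  Position 8 ')': depth becomes 1
  Position 9 ')': depth becomes 0
  Position 10 '(': depth becomes 1
  Position 11 '(': depth becomes 2
  Position 12 '(': depth becomes 3
  Position 13 ')': depth becomes 2
  Position 14 ')': depth becomes 1
  Position 15 ')': depth becomes 0
  Position 16 '(': depth becomes 1
  Position 17 ')': depth becomes 0
  Position 18 '(': depth becomes 1
  Position 19 ')': depth becomes 0
  Position 20 '(': depth becomes 1
  Position 21 ')': depth becomes 0
Maximum depth reached: 3

3


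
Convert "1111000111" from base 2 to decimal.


Input: "1111000111" in base 2
Positional expansion:
  Digit '1' (value 1) x 2^9 = 512
  Digit '1' (value 1) x 2^8 = 256
  Digit '1' (value 1) x 2^7 = 128
  Digit '1' (value 1) x 2^6 = 64
  Digit '0' (value 0) x 2^5 = 0
  Digit '0' (value 0) x 2^4 = 0
  Digit '0' (value 0) x 2^3 = 0
  Digit '1' (value 1) x 2^2 = 4
  Digit '1' (value 1) x 2^1 = 2
  Digit '1' (value 1) x 2^0 = 1
Sum = 967

967


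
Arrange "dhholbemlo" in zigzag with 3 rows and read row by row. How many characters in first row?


Zigzag "dhholbemlo" into 3 rows:
Placing characters:
  'd' => row 0
  'h' => row 1
  'h' => row 2
  'o' => row 1
  'l' => row 0
  'b' => row 1
  'e' => row 2
  'm' => row 1
  'l' => row 0
  'o' => row 1
Rows:
  Row 0: "dll"
  Row 1: "hobmo"
  Row 2: "he"
First row length: 3

3


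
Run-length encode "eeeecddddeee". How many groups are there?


Input: eeeecddddeee
Scanning for consecutive runs:
  Group 1: 'e' x 4 (positions 0-3)
  Group 2: 'c' x 1 (positions 4-4)
  Group 3: 'd' x 4 (positions 5-8)
  Group 4: 'e' x 3 (positions 9-11)
Total groups: 4

4


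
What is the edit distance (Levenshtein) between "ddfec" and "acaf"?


Computing edit distance: "ddfec" -> "acaf"
DP table:
           a    c    a    f
      0    1    2    3    4
  d   1    1    2    3    4
  d   2    2    2    3    4
  f   3    3    3    3    3
  e   4    4    4    4    4
  c   5    5    4    5    5
Edit distance = dp[5][4] = 5

5


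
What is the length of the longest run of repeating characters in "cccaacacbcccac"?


Input: "cccaacacbcccac"
Scanning for longest run:
  Position 1 ('c'): continues run of 'c', length=2
  Position 2 ('c'): continues run of 'c', length=3
  Position 3 ('a'): new char, reset run to 1
  Position 4 ('a'): continues run of 'a', length=2
  Position 5 ('c'): new char, reset run to 1
  Position 6 ('a'): new char, reset run to 1
  Position 7 ('c'): new char, reset run to 1
  Position 8 ('b'): new char, reset run to 1
  Position 9 ('c'): new char, reset run to 1
  Position 10 ('c'): continues run of 'c', length=2
  Position 11 ('c'): continues run of 'c', length=3
  Position 12 ('a'): new char, reset run to 1
  Position 13 ('c'): new char, reset run to 1
Longest run: 'c' with length 3

3


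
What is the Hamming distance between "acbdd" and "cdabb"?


Comparing "acbdd" and "cdabb" position by position:
  Position 0: 'a' vs 'c' => differ
  Position 1: 'c' vs 'd' => differ
  Position 2: 'b' vs 'a' => differ
  Position 3: 'd' vs 'b' => differ
  Position 4: 'd' vs 'b' => differ
Total differences (Hamming distance): 5

5


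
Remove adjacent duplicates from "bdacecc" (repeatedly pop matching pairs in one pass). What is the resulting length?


Input: bdacecc
Stack-based adjacent duplicate removal:
  Read 'b': push. Stack: b
  Read 'd': push. Stack: bd
  Read 'a': push. Stack: bda
  Read 'c': push. Stack: bdac
  Read 'e': push. Stack: bdace
  Read 'c': push. Stack: bdacec
  Read 'c': matches stack top 'c' => pop. Stack: bdace
Final stack: "bdace" (length 5)

5


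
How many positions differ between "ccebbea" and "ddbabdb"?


Comparing "ccebbea" and "ddbabdb" position by position:
  Position 0: 'c' vs 'd' => DIFFER
  Position 1: 'c' vs 'd' => DIFFER
  Position 2: 'e' vs 'b' => DIFFER
  Position 3: 'b' vs 'a' => DIFFER
  Position 4: 'b' vs 'b' => same
  Position 5: 'e' vs 'd' => DIFFER
  Position 6: 'a' vs 'b' => DIFFER
Positions that differ: 6

6


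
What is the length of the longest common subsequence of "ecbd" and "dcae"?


LCS of "ecbd" and "dcae"
DP table:
           d    c    a    e
      0    0    0    0    0
  e   0    0    0    0    1
  c   0    0    1    1    1
  b   0    0    1    1    1
  d   0    1    1    1    1
LCS length = dp[4][4] = 1

1


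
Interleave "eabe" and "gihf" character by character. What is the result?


Interleaving "eabe" and "gihf":
  Position 0: 'e' from first, 'g' from second => "eg"
  Position 1: 'a' from first, 'i' from second => "ai"
  Position 2: 'b' from first, 'h' from second => "bh"
  Position 3: 'e' from first, 'f' from second => "ef"
Result: egaibhef

egaibhef


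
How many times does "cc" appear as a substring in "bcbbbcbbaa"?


Searching for "cc" in "bcbbbcbbaa"
Scanning each position:
  Position 0: "bc" => no
  Position 1: "cb" => no
  Position 2: "bb" => no
  Position 3: "bb" => no
  Position 4: "bc" => no
  Position 5: "cb" => no
  Position 6: "bb" => no
  Position 7: "ba" => no
  Position 8: "aa" => no
Total occurrences: 0

0


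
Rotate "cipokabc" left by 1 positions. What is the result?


Input: "cipokabc", rotate left by 1
First 1 characters: "c"
Remaining characters: "ipokabc"
Concatenate remaining + first: "ipokabc" + "c" = "ipokabcc"

ipokabcc


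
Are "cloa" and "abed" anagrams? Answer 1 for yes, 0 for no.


Strings: "cloa", "abed"
Sorted first:  aclo
Sorted second: abde
Differ at position 1: 'c' vs 'b' => not anagrams

0


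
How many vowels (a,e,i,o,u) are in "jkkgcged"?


Input: jkkgcged
Checking each character:
  'j' at position 0: consonant
  'k' at position 1: consonant
  'k' at position 2: consonant
  'g' at position 3: consonant
  'c' at position 4: consonant
  'g' at position 5: consonant
  'e' at position 6: vowel (running total: 1)
  'd' at position 7: consonant
Total vowels: 1

1


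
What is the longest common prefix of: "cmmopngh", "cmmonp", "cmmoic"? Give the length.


Words: cmmopngh, cmmonp, cmmoic
  Position 0: all 'c' => match
  Position 1: all 'm' => match
  Position 2: all 'm' => match
  Position 3: all 'o' => match
  Position 4: ('p', 'n', 'i') => mismatch, stop
LCP = "cmmo" (length 4)

4


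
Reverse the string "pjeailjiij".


Input: pjeailjiij
Reading characters right to left:
  Position 9: 'j'
  Position 8: 'i'
  Position 7: 'i'
  Position 6: 'j'
  Position 5: 'l'
  Position 4: 'i'
  Position 3: 'a'
  Position 2: 'e'
  Position 1: 'j'
  Position 0: 'p'
Reversed: jiijliaejp

jiijliaejp


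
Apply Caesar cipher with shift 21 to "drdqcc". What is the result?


Caesar cipher: shift "drdqcc" by 21
  'd' (pos 3) + 21 = pos 24 = 'y'
  'r' (pos 17) + 21 = pos 12 = 'm'
  'd' (pos 3) + 21 = pos 24 = 'y'
  'q' (pos 16) + 21 = pos 11 = 'l'
  'c' (pos 2) + 21 = pos 23 = 'x'
  'c' (pos 2) + 21 = pos 23 = 'x'
Result: ymylxx

ymylxx


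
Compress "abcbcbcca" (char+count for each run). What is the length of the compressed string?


Input: abcbcbcca
Runs:
  'a' x 1 => "a1"
  'b' x 1 => "b1"
  'c' x 1 => "c1"
  'b' x 1 => "b1"
  'c' x 1 => "c1"
  'b' x 1 => "b1"
  'c' x 2 => "c2"
  'a' x 1 => "a1"
Compressed: "a1b1c1b1c1b1c2a1"
Compressed length: 16

16


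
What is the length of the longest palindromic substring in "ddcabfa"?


Input: "ddcabfa"
Checking substrings for palindromes:
  [0:2] "dd" (len 2) => palindrome
Longest palindromic substring: "dd" with length 2

2


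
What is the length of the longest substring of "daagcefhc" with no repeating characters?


Input: "daagcefhc"
Sliding window (track last position of each char):
  Position 0 ('d'): window [0,0] length 1 -- new best
  Position 1 ('a'): window [0,1] length 2 -- new best
  Position 2 ('a'): repeat (last at 1), move window start to 2
  Position 2 ('a'): window [2,2] length 1
  Position 3 ('g'): window [2,3] length 2
  Position 4 ('c'): window [2,4] length 3 -- new best
  Position 5 ('e'): window [2,5] length 4 -- new best
  Position 6 ('f'): window [2,6] length 5 -- new best
  Position 7 ('h'): window [2,7] length 6 -- new best
  Position 8 ('c'): repeat (last at 4), move window start to 5
  Position 8 ('c'): window [5,8] length 4
Longest substring with no repeats: "agcefh" with length 6

6


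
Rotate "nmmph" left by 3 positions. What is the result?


Input: "nmmph", rotate left by 3
First 3 characters: "nmm"
Remaining characters: "ph"
Concatenate remaining + first: "ph" + "nmm" = "phnmm"

phnmm


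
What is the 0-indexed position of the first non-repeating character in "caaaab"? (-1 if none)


Input: caaaab
Character frequencies:
  'a': 4
  'b': 1
  'c': 1
Scanning left to right for freq == 1:
  Position 0 ('c'): unique! => answer = 0

0


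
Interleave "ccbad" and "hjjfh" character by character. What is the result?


Interleaving "ccbad" and "hjjfh":
  Position 0: 'c' from first, 'h' from second => "ch"
  Position 1: 'c' from first, 'j' from second => "cj"
  Position 2: 'b' from first, 'j' from second => "bj"
  Position 3: 'a' from first, 'f' from second => "af"
  Position 4: 'd' from first, 'h' from second => "dh"
Result: chcjbjafdh

chcjbjafdh


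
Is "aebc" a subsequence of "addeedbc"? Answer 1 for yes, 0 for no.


Check if "aebc" is a subsequence of "addeedbc"
Greedy scan:
  Position 0 ('a'): matches sub[0] = 'a'
  Position 1 ('d'): no match needed
  Position 2 ('d'): no match needed
  Position 3 ('e'): matches sub[1] = 'e'
  Position 4 ('e'): no match needed
  Position 5 ('d'): no match needed
  Position 6 ('b'): matches sub[2] = 'b'
  Position 7 ('c'): matches sub[3] = 'c'
All 4 characters matched => is a subsequence

1


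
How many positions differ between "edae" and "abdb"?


Comparing "edae" and "abdb" position by position:
  Position 0: 'e' vs 'a' => DIFFER
  Position 1: 'd' vs 'b' => DIFFER
  Position 2: 'a' vs 'd' => DIFFER
  Position 3: 'e' vs 'b' => DIFFER
Positions that differ: 4

4


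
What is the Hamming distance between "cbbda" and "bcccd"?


Comparing "cbbda" and "bcccd" position by position:
  Position 0: 'c' vs 'b' => differ
  Position 1: 'b' vs 'c' => differ
  Position 2: 'b' vs 'c' => differ
  Position 3: 'd' vs 'c' => differ
  Position 4: 'a' vs 'd' => differ
Total differences (Hamming distance): 5

5


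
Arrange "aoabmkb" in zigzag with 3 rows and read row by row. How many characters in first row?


Zigzag "aoabmkb" into 3 rows:
Placing characters:
  'a' => row 0
  'o' => row 1
  'a' => row 2
  'b' => row 1
  'm' => row 0
  'k' => row 1
  'b' => row 2
Rows:
  Row 0: "am"
  Row 1: "obk"
  Row 2: "ab"
First row length: 2

2


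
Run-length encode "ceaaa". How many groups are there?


Input: ceaaa
Scanning for consecutive runs:
  Group 1: 'c' x 1 (positions 0-0)
  Group 2: 'e' x 1 (positions 1-1)
  Group 3: 'a' x 3 (positions 2-4)
Total groups: 3

3


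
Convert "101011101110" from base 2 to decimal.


Input: "101011101110" in base 2
Positional expansion:
  Digit '1' (value 1) x 2^11 = 2048
  Digit '0' (value 0) x 2^10 = 0
  Digit '1' (value 1) x 2^9 = 512
  Digit '0' (value 0) x 2^8 = 0
  Digit '1' (value 1) x 2^7 = 128
  Digit '1' (value 1) x 2^6 = 64
  Digit '1' (value 1) x 2^5 = 32
  Digit '0' (value 0) x 2^4 = 0
  Digit '1' (value 1) x 2^3 = 8
  Digit '1' (value 1) x 2^2 = 4
  Digit '1' (value 1) x 2^1 = 2
  Digit '0' (value 0) x 2^0 = 0
Sum = 2798

2798


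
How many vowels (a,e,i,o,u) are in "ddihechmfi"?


Input: ddihechmfi
Checking each character:
  'd' at position 0: consonant
  'd' at position 1: consonant
  'i' at position 2: vowel (running total: 1)
  'h' at position 3: consonant
  'e' at position 4: vowel (running total: 2)
  'c' at position 5: consonant
  'h' at position 6: consonant
  'm' at position 7: consonant
  'f' at position 8: consonant
  'i' at position 9: vowel (running total: 3)
Total vowels: 3

3


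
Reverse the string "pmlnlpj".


Input: pmlnlpj
Reading characters right to left:
  Position 6: 'j'
  Position 5: 'p'
  Position 4: 'l'
  Position 3: 'n'
  Position 2: 'l'
  Position 1: 'm'
  Position 0: 'p'
Reversed: jplnlmp

jplnlmp


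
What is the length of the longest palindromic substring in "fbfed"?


Input: "fbfed"
Checking substrings for palindromes:
  [0:3] "fbf" (len 3) => palindrome
Longest palindromic substring: "fbf" with length 3

3


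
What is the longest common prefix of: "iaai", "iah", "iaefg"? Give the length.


Words: iaai, iah, iaefg
  Position 0: all 'i' => match
  Position 1: all 'a' => match
  Position 2: ('a', 'h', 'e') => mismatch, stop
LCP = "ia" (length 2)

2


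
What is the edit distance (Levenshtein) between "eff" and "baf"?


Computing edit distance: "eff" -> "baf"
DP table:
           b    a    f
      0    1    2    3
  e   1    1    2    3
  f   2    2    2    2
  f   3    3    3    2
Edit distance = dp[3][3] = 2

2


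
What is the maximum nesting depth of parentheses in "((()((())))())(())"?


Input: "((()((())))())(())"
Tracking depth:
  Position 0 '(': depth becomes 1
  Position 1 '(': depth becomes 2
  Position 2 '(': depth becomes 3
  Position 3 ')': depth becomes 2
  Position 4 '(': depth becomes 3
  Position 5 '(': depth becomes 4
  Position 6 '(': depth becomes 5
  Position 7 ')': depth becomes 4
  Position 8 ')': depth becomes 3
  Position 9 ')': depth becomes 2
  Position 10 ')': depth becomes 1
  Position 11 '(': depth becomes 2
  Position 12 ')': depth becomes 1
  Position 13 ')': depth becomes 0
  Position 14 '(': depth becomes 1
  Position 15 '(': depth becomes 2
  Position 16 ')': depth becomes 1
  Position 17 ')': depth becomes 0
Maximum depth reached: 5

5


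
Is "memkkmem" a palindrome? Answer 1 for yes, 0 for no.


Input: memkkmem
Reversed: memkkmem
  Compare pos 0 ('m') with pos 7 ('m'): match
  Compare pos 1 ('e') with pos 6 ('e'): match
  Compare pos 2 ('m') with pos 5 ('m'): match
  Compare pos 3 ('k') with pos 4 ('k'): match
Result: palindrome

1


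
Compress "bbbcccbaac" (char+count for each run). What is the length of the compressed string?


Input: bbbcccbaac
Runs:
  'b' x 3 => "b3"
  'c' x 3 => "c3"
  'b' x 1 => "b1"
  'a' x 2 => "a2"
  'c' x 1 => "c1"
Compressed: "b3c3b1a2c1"
Compressed length: 10

10


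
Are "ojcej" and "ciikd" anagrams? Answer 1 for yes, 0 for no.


Strings: "ojcej", "ciikd"
Sorted first:  cejjo
Sorted second: cdiik
Differ at position 1: 'e' vs 'd' => not anagrams

0


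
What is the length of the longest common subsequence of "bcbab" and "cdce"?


LCS of "bcbab" and "cdce"
DP table:
           c    d    c    e
      0    0    0    0    0
  b   0    0    0    0    0
  c   0    1    1    1    1
  b   0    1    1    1    1
  a   0    1    1    1    1
  b   0    1    1    1    1
LCS length = dp[5][4] = 1

1


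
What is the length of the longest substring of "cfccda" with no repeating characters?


Input: "cfccda"
Sliding window (track last position of each char):
  Position 0 ('c'): window [0,0] length 1 -- new best
  Position 1 ('f'): window [0,1] length 2 -- new best
  Position 2 ('c'): repeat (last at 0), move window start to 1
  Position 2 ('c'): window [1,2] length 2
  Position 3 ('c'): repeat (last at 2), move window start to 3
  Position 3 ('c'): window [3,3] length 1
  Position 4 ('d'): window [3,4] length 2
  Position 5 ('a'): window [3,5] length 3 -- new best
Longest substring with no repeats: "cda" with length 3

3


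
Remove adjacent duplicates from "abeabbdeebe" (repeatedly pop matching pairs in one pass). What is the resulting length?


Input: abeabbdeebe
Stack-based adjacent duplicate removal:
  Read 'a': push. Stack: a
  Read 'b': push. Stack: ab
  Read 'e': push. Stack: abe
  Read 'a': push. Stack: abea
  Read 'b': push. Stack: abeab
  Read 'b': matches stack top 'b' => pop. Stack: abea
  Read 'd': push. Stack: abead
  Read 'e': push. Stack: abeade
  Read 'e': matches stack top 'e' => pop. Stack: abead
  Read 'b': push. Stack: abeadb
  Read 'e': push. Stack: abeadbe
Final stack: "abeadbe" (length 7)

7


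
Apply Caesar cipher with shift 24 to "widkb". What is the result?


Caesar cipher: shift "widkb" by 24
  'w' (pos 22) + 24 = pos 20 = 'u'
  'i' (pos 8) + 24 = pos 6 = 'g'
  'd' (pos 3) + 24 = pos 1 = 'b'
  'k' (pos 10) + 24 = pos 8 = 'i'
  'b' (pos 1) + 24 = pos 25 = 'z'
Result: ugbiz

ugbiz


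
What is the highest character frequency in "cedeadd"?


Input: cedeadd
Character counts:
  'a': 1
  'c': 1
  'd': 3
  'e': 2
Maximum frequency: 3

3


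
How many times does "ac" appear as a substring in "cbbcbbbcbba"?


Searching for "ac" in "cbbcbbbcbba"
Scanning each position:
  Position 0: "cb" => no
  Position 1: "bb" => no
  Position 2: "bc" => no
  Position 3: "cb" => no
  Position 4: "bb" => no
  Position 5: "bb" => no
  Position 6: "bc" => no
  Position 7: "cb" => no
  Position 8: "bb" => no
  Position 9: "ba" => no
Total occurrences: 0

0


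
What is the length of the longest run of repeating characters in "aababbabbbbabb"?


Input: "aababbabbbbabb"
Scanning for longest run:
  Position 1 ('a'): continues run of 'a', length=2
  Position 2 ('b'): new char, reset run to 1
  Position 3 ('a'): new char, reset run to 1
  Position 4 ('b'): new char, reset run to 1
  Position 5 ('b'): continues run of 'b', length=2
  Position 6 ('a'): new char, reset run to 1
  Position 7 ('b'): new char, reset run to 1
  Position 8 ('b'): continues run of 'b', length=2
  Position 9 ('b'): continues run of 'b', length=3
  Position 10 ('b'): continues run of 'b', length=4
  Position 11 ('a'): new char, reset run to 1
  Position 12 ('b'): new char, reset run to 1
  Position 13 ('b'): continues run of 'b', length=2
Longest run: 'b' with length 4

4


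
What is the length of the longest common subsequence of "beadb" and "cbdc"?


LCS of "beadb" and "cbdc"
DP table:
           c    b    d    c
      0    0    0    0    0
  b   0    0    1    1    1
  e   0    0    1    1    1
  a   0    0    1    1    1
  d   0    0    1    2    2
  b   0    0    1    2    2
LCS length = dp[5][4] = 2

2


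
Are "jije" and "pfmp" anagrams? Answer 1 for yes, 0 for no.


Strings: "jije", "pfmp"
Sorted first:  eijj
Sorted second: fmpp
Differ at position 0: 'e' vs 'f' => not anagrams

0


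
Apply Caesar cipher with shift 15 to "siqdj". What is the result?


Caesar cipher: shift "siqdj" by 15
  's' (pos 18) + 15 = pos 7 = 'h'
  'i' (pos 8) + 15 = pos 23 = 'x'
  'q' (pos 16) + 15 = pos 5 = 'f'
  'd' (pos 3) + 15 = pos 18 = 's'
  'j' (pos 9) + 15 = pos 24 = 'y'
Result: hxfsy

hxfsy


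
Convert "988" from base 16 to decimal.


Input: "988" in base 16
Positional expansion:
  Digit '9' (value 9) x 16^2 = 2304
  Digit '8' (value 8) x 16^1 = 128
  Digit '8' (value 8) x 16^0 = 8
Sum = 2440

2440


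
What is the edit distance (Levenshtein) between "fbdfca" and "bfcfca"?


Computing edit distance: "fbdfca" -> "bfcfca"
DP table:
           b    f    c    f    c    a
      0    1    2    3    4    5    6
  f   1    1    1    2    3    4    5
  b   2    1    2    2    3    4    5
  d   3    2    2    3    3    4    5
  f   4    3    2    3    3    4    5
  c   5    4    3    2    3    3    4
  a   6    5    4    3    3    4    3
Edit distance = dp[6][6] = 3

3


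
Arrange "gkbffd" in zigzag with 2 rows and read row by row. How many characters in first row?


Zigzag "gkbffd" into 2 rows:
Placing characters:
  'g' => row 0
  'k' => row 1
  'b' => row 0
  'f' => row 1
  'f' => row 0
  'd' => row 1
Rows:
  Row 0: "gbf"
  Row 1: "kfd"
First row length: 3

3


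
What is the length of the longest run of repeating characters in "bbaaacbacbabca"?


Input: "bbaaacbacbabca"
Scanning for longest run:
  Position 1 ('b'): continues run of 'b', length=2
  Position 2 ('a'): new char, reset run to 1
  Position 3 ('a'): continues run of 'a', length=2
  Position 4 ('a'): continues run of 'a', length=3
  Position 5 ('c'): new char, reset run to 1
  Position 6 ('b'): new char, reset run to 1
  Position 7 ('a'): new char, reset run to 1
  Position 8 ('c'): new char, reset run to 1
  Position 9 ('b'): new char, reset run to 1
  Position 10 ('a'): new char, reset run to 1
  Position 11 ('b'): new char, reset run to 1
  Position 12 ('c'): new char, reset run to 1
  Position 13 ('a'): new char, reset run to 1
Longest run: 'a' with length 3

3


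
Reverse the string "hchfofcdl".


Input: hchfofcdl
Reading characters right to left:
  Position 8: 'l'
  Position 7: 'd'
  Position 6: 'c'
  Position 5: 'f'
  Position 4: 'o'
  Position 3: 'f'
  Position 2: 'h'
  Position 1: 'c'
  Position 0: 'h'
Reversed: ldcfofhch

ldcfofhch


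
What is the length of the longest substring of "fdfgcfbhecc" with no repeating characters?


Input: "fdfgcfbhecc"
Sliding window (track last position of each char):
  Position 0 ('f'): window [0,0] length 1 -- new best
  Position 1 ('d'): window [0,1] length 2 -- new best
  Position 2 ('f'): repeat (last at 0), move window start to 1
  Position 2 ('f'): window [1,2] length 2
  Position 3 ('g'): window [1,3] length 3 -- new best
  Position 4 ('c'): window [1,4] length 4 -- new best
  Position 5 ('f'): repeat (last at 2), move window start to 3
  Position 5 ('f'): window [3,5] length 3
  Position 6 ('b'): window [3,6] length 4
  Position 7 ('h'): window [3,7] length 5 -- new best
  Position 8 ('e'): window [3,8] length 6 -- new best
  Position 9 ('c'): repeat (last at 4), move window start to 5
  Position 9 ('c'): window [5,9] length 5
  Position 10 ('c'): repeat (last at 9), move window start to 10
  Position 10 ('c'): window [10,10] length 1
Longest substring with no repeats: "gcfbhe" with length 6

6


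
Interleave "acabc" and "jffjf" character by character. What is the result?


Interleaving "acabc" and "jffjf":
  Position 0: 'a' from first, 'j' from second => "aj"
  Position 1: 'c' from first, 'f' from second => "cf"
  Position 2: 'a' from first, 'f' from second => "af"
  Position 3: 'b' from first, 'j' from second => "bj"
  Position 4: 'c' from first, 'f' from second => "cf"
Result: ajcfafbjcf

ajcfafbjcf


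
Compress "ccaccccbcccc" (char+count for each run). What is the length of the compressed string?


Input: ccaccccbcccc
Runs:
  'c' x 2 => "c2"
  'a' x 1 => "a1"
  'c' x 4 => "c4"
  'b' x 1 => "b1"
  'c' x 4 => "c4"
Compressed: "c2a1c4b1c4"
Compressed length: 10

10


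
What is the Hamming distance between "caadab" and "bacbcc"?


Comparing "caadab" and "bacbcc" position by position:
  Position 0: 'c' vs 'b' => differ
  Position 1: 'a' vs 'a' => same
  Position 2: 'a' vs 'c' => differ
  Position 3: 'd' vs 'b' => differ
  Position 4: 'a' vs 'c' => differ
  Position 5: 'b' vs 'c' => differ
Total differences (Hamming distance): 5

5


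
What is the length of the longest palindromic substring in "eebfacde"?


Input: "eebfacde"
Checking substrings for palindromes:
  [0:2] "ee" (len 2) => palindrome
Longest palindromic substring: "ee" with length 2

2


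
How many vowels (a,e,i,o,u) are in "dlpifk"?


Input: dlpifk
Checking each character:
  'd' at position 0: consonant
  'l' at position 1: consonant
  'p' at position 2: consonant
  'i' at position 3: vowel (running total: 1)
  'f' at position 4: consonant
  'k' at position 5: consonant
Total vowels: 1

1


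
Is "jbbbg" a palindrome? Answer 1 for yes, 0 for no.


Input: jbbbg
Reversed: gbbbj
  Compare pos 0 ('j') with pos 4 ('g'): MISMATCH
  Compare pos 1 ('b') with pos 3 ('b'): match
Result: not a palindrome

0


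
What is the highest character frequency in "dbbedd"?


Input: dbbedd
Character counts:
  'b': 2
  'd': 3
  'e': 1
Maximum frequency: 3

3


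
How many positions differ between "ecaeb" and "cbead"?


Comparing "ecaeb" and "cbead" position by position:
  Position 0: 'e' vs 'c' => DIFFER
  Position 1: 'c' vs 'b' => DIFFER
  Position 2: 'a' vs 'e' => DIFFER
  Position 3: 'e' vs 'a' => DIFFER
  Position 4: 'b' vs 'd' => DIFFER
Positions that differ: 5

5


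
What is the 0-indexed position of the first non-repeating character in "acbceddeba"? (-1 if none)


Input: acbceddeba
Character frequencies:
  'a': 2
  'b': 2
  'c': 2
  'd': 2
  'e': 2
Scanning left to right for freq == 1:
  Position 0 ('a'): freq=2, skip
  Position 1 ('c'): freq=2, skip
  Position 2 ('b'): freq=2, skip
  Position 3 ('c'): freq=2, skip
  Position 4 ('e'): freq=2, skip
  Position 5 ('d'): freq=2, skip
  Position 6 ('d'): freq=2, skip
  Position 7 ('e'): freq=2, skip
  Position 8 ('b'): freq=2, skip
  Position 9 ('a'): freq=2, skip
  No unique character found => answer = -1

-1


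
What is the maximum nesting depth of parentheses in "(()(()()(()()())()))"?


Input: "(()(()()(()()())()))"
Tracking depth:
  Position 0 '(': depth becomes 1
  Position 1 '(': depth becomes 2
  Position 2 ')': depth becomes 1
  Position 3 '(': depth becomes 2
  Position 4 '(': depth becomes 3
  Position 5 ')': depth becomes 2
  Position 6 '(': depth becomes 3
  Position 7 ')': depth becomes 2
  Position 8 '(': depth becomes 3
  Position 9 '(': depth becomes 4
  Position 10 ')': depth becomes 3
  Position 11 '(': depth becomes 4
  Position 12 ')': depth becomes 3
  Position 13 '(': depth becomes 4
  Position 14 ')': depth becomes 3
  Position 15 ')': depth becomes 2
  Position 16 '(': depth becomes 3
  Position 17 ')': depth becomes 2
  Position 18 ')': depth becomes 1
  Position 19 ')': depth becomes 0
Maximum depth reached: 4

4


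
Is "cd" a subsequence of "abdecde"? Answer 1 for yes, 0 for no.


Check if "cd" is a subsequence of "abdecde"
Greedy scan:
  Position 0 ('a'): no match needed
  Position 1 ('b'): no match needed
  Position 2 ('d'): no match needed
  Position 3 ('e'): no match needed
  Position 4 ('c'): matches sub[0] = 'c'
  Position 5 ('d'): matches sub[1] = 'd'
  Position 6 ('e'): no match needed
All 2 characters matched => is a subsequence

1


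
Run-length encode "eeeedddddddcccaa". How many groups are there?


Input: eeeedddddddcccaa
Scanning for consecutive runs:
  Group 1: 'e' x 4 (positions 0-3)
  Group 2: 'd' x 7 (positions 4-10)
  Group 3: 'c' x 3 (positions 11-13)
  Group 4: 'a' x 2 (positions 14-15)
Total groups: 4

4


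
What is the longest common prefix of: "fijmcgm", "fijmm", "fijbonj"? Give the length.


Words: fijmcgm, fijmm, fijbonj
  Position 0: all 'f' => match
  Position 1: all 'i' => match
  Position 2: all 'j' => match
  Position 3: ('m', 'm', 'b') => mismatch, stop
LCP = "fij" (length 3)

3


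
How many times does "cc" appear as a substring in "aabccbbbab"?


Searching for "cc" in "aabccbbbab"
Scanning each position:
  Position 0: "aa" => no
  Position 1: "ab" => no
  Position 2: "bc" => no
  Position 3: "cc" => MATCH
  Position 4: "cb" => no
  Position 5: "bb" => no
  Position 6: "bb" => no
  Position 7: "ba" => no
  Position 8: "ab" => no
Total occurrences: 1

1


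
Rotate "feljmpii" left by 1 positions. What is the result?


Input: "feljmpii", rotate left by 1
First 1 characters: "f"
Remaining characters: "eljmpii"
Concatenate remaining + first: "eljmpii" + "f" = "eljmpiif"

eljmpiif


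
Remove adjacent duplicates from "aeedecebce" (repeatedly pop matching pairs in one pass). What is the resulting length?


Input: aeedecebce
Stack-based adjacent duplicate removal:
  Read 'a': push. Stack: a
  Read 'e': push. Stack: ae
  Read 'e': matches stack top 'e' => pop. Stack: a
  Read 'd': push. Stack: ad
  Read 'e': push. Stack: ade
  Read 'c': push. Stack: adec
  Read 'e': push. Stack: adece
  Read 'b': push. Stack: adeceb
  Read 'c': push. Stack: adecebc
  Read 'e': push. Stack: adecebce
Final stack: "adecebce" (length 8)

8


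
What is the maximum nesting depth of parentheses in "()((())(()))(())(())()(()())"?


Input: "()((())(()))(())(())()(()())"
Tracking depth:
  Position 0 '(': depth becomes 1
  Position 1 ')': depth becomes 0
  Position 2 '(': depth becomes 1
  Position 3 '(': depth becomes 2
  Position 4 '(': depth becomes 3
  Position 5 ')': depth becomes 2
  Position 6 ')': depth becomes 1
  Position 7 '(': depth becomes 2
  Position 8 '(': depth becomes 3
  Position 9 ')': depth becomes 2
  Position 10 ')': depth becomes 1
  Position 11 ')': depth becomes 0
  Position 12 '(': depth becomes 1
  Position 13 '(': depth becomes 2
  Position 14 ')': depth becomes 1
  Position 15 ')': depth becomes 0
  Position 16 '(': depth becomes 1
  Position 17 '(': depth becomes 2
  Position 18 ')': depth becomes 1
  Position 19 ')': depth becomes 0
  Position 20 '(': depth becomes 1
  Position 21 ')': depth becomes 0
  Position 22 '(': depth becomes 1
  Position 23 '(': depth becomes 2
  Position 24 ')': depth becomes 1
  Position 25 '(': depth becomes 2
  Position 26 ')': depth becomes 1
  Position 27 ')': depth becomes 0
Maximum depth reached: 3

3


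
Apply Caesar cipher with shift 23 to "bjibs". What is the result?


Caesar cipher: shift "bjibs" by 23
  'b' (pos 1) + 23 = pos 24 = 'y'
  'j' (pos 9) + 23 = pos 6 = 'g'
  'i' (pos 8) + 23 = pos 5 = 'f'
  'b' (pos 1) + 23 = pos 24 = 'y'
  's' (pos 18) + 23 = pos 15 = 'p'
Result: ygfyp

ygfyp


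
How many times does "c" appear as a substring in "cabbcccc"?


Searching for "c" in "cabbcccc"
Scanning each position:
  Position 0: "c" => MATCH
  Position 1: "a" => no
  Position 2: "b" => no
  Position 3: "b" => no
  Position 4: "c" => MATCH
  Position 5: "c" => MATCH
  Position 6: "c" => MATCH
  Position 7: "c" => MATCH
Total occurrences: 5

5


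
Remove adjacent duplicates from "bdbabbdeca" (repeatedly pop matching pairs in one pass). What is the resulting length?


Input: bdbabbdeca
Stack-based adjacent duplicate removal:
  Read 'b': push. Stack: b
  Read 'd': push. Stack: bd
  Read 'b': push. Stack: bdb
  Read 'a': push. Stack: bdba
  Read 'b': push. Stack: bdbab
  Read 'b': matches stack top 'b' => pop. Stack: bdba
  Read 'd': push. Stack: bdbad
  Read 'e': push. Stack: bdbade
  Read 'c': push. Stack: bdbadec
  Read 'a': push. Stack: bdbadeca
Final stack: "bdbadeca" (length 8)

8


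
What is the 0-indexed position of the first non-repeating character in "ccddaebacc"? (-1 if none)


Input: ccddaebacc
Character frequencies:
  'a': 2
  'b': 1
  'c': 4
  'd': 2
  'e': 1
Scanning left to right for freq == 1:
  Position 0 ('c'): freq=4, skip
  Position 1 ('c'): freq=4, skip
  Position 2 ('d'): freq=2, skip
  Position 3 ('d'): freq=2, skip
  Position 4 ('a'): freq=2, skip
  Position 5 ('e'): unique! => answer = 5

5


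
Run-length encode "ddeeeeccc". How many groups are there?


Input: ddeeeeccc
Scanning for consecutive runs:
  Group 1: 'd' x 2 (positions 0-1)
  Group 2: 'e' x 4 (positions 2-5)
  Group 3: 'c' x 3 (positions 6-8)
Total groups: 3

3


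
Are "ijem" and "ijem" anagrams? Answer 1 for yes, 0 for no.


Strings: "ijem", "ijem"
Sorted first:  eijm
Sorted second: eijm
Sorted forms match => anagrams

1


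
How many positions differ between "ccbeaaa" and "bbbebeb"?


Comparing "ccbeaaa" and "bbbebeb" position by position:
  Position 0: 'c' vs 'b' => DIFFER
  Position 1: 'c' vs 'b' => DIFFER
  Position 2: 'b' vs 'b' => same
  Position 3: 'e' vs 'e' => same
  Position 4: 'a' vs 'b' => DIFFER
  Position 5: 'a' vs 'e' => DIFFER
  Position 6: 'a' vs 'b' => DIFFER
Positions that differ: 5

5


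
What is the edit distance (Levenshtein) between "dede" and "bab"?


Computing edit distance: "dede" -> "bab"
DP table:
           b    a    b
      0    1    2    3
  d   1    1    2    3
  e   2    2    2    3
  d   3    3    3    3
  e   4    4    4    4
Edit distance = dp[4][3] = 4

4


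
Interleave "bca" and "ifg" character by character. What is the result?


Interleaving "bca" and "ifg":
  Position 0: 'b' from first, 'i' from second => "bi"
  Position 1: 'c' from first, 'f' from second => "cf"
  Position 2: 'a' from first, 'g' from second => "ag"
Result: bicfag

bicfag


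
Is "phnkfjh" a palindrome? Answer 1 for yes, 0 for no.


Input: phnkfjh
Reversed: hjfknhp
  Compare pos 0 ('p') with pos 6 ('h'): MISMATCH
  Compare pos 1 ('h') with pos 5 ('j'): MISMATCH
  Compare pos 2 ('n') with pos 4 ('f'): MISMATCH
Result: not a palindrome

0


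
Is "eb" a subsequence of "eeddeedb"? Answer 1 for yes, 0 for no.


Check if "eb" is a subsequence of "eeddeedb"
Greedy scan:
  Position 0 ('e'): matches sub[0] = 'e'
  Position 1 ('e'): no match needed
  Position 2 ('d'): no match needed
  Position 3 ('d'): no match needed
  Position 4 ('e'): no match needed
  Position 5 ('e'): no match needed
  Position 6 ('d'): no match needed
  Position 7 ('b'): matches sub[1] = 'b'
All 2 characters matched => is a subsequence

1


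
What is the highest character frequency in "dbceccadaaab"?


Input: dbceccadaaab
Character counts:
  'a': 4
  'b': 2
  'c': 3
  'd': 2
  'e': 1
Maximum frequency: 4

4


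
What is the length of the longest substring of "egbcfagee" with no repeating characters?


Input: "egbcfagee"
Sliding window (track last position of each char):
  Position 0 ('e'): window [0,0] length 1 -- new best
  Position 1 ('g'): window [0,1] length 2 -- new best
  Position 2 ('b'): window [0,2] length 3 -- new best
  Position 3 ('c'): window [0,3] length 4 -- new best
  Position 4 ('f'): window [0,4] length 5 -- new best
  Position 5 ('a'): window [0,5] length 6 -- new best
  Position 6 ('g'): repeat (last at 1), move window start to 2
  Position 6 ('g'): window [2,6] length 5
  Position 7 ('e'): window [2,7] length 6
  Position 8 ('e'): repeat (last at 7), move window start to 8
  Position 8 ('e'): window [8,8] length 1
Longest substring with no repeats: "egbcfa" with length 6

6
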